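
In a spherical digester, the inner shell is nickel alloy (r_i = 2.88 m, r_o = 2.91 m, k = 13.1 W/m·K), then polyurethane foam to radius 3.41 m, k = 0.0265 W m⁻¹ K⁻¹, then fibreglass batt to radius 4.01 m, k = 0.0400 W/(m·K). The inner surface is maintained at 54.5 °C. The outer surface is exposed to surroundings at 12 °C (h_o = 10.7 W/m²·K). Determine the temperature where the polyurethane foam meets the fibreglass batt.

Resistance network (inner→outer):
  R_nickel alloy = (1/2.88 − 1/2.91)/(4πk) = 0.003580/(4π·13.1) = 2.174×10^-5 K/W
  R_polyurethane foam = (1/2.91 − 1/3.41)/(4πk) = 0.05039/(4π·0.0265) = 0.1513 K/W
  R_fibreglass batt = (1/3.41 − 1/4.01)/(4πk) = 0.04388/(4π·0.0400) = 0.08729 K/W
  R_conv,out = 1/(4πr²h) = 1/(4π·4.01²·10.7) = 4.625×10^-4 K/W
ΣR = 2.174×10^-5 + 0.1513 + 0.08729 + 4.625×10^-4 = 0.2391 K/W
Q = ΔT/ΣR = (54.5 °C − 12 °C)/0.2391 = 177.7 W
From the inner boundary to the polyurethane foam/fibreglass batt interface, ΣR_partial = 0.1513 K/W.
T_interface = T_in − Q·ΣR_partial = 54.5 °C − (177.7)(0.1513) = 27.6 °C

T = 27.6 °C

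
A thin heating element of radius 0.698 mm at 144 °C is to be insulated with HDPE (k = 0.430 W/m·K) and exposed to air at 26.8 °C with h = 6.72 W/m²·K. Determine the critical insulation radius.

For a cylinder, r_cr = k_ins/h = 0.430/6.72 = 0.0640 m = 6.40 cm

r_cr = 6.40 cm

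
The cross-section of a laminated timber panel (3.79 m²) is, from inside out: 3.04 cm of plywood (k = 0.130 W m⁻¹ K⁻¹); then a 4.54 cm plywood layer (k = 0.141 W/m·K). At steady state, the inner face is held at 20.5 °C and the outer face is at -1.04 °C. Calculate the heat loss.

Q = 147 W

Series thermal resistances, inner to outer:
  R_plywood = L/(kA) = 0.0304/(0.130·3.79) = 0.06170 K/W
  R_plywood = L/(kA) = 0.0454/(0.141·3.79) = 0.08496 K/W
ΣR = 0.06170 + 0.08496 = 0.1467 K/W
Q = ΔT/ΣR = (20.5 °C − -1.04 °C)/0.1467 = 147 W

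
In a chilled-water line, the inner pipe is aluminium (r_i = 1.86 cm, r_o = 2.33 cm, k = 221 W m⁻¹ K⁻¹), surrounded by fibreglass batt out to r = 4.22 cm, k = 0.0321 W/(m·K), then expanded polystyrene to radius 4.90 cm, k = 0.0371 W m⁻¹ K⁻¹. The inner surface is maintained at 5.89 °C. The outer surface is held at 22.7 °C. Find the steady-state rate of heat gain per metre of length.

Series thermal resistances, inner to outer:
  R'_aluminium = ln(0.0233/0.0186)/(2πk) = 0.2253/(2π·221) = 1.622×10^-4 m·K/W
  R'_fibreglass batt = ln(0.0422/0.0233)/(2πk) = 0.5940/(2π·0.0321) = 2.945 m·K/W
  R'_expanded polystyrene = ln(0.0490/0.0422)/(2πk) = 0.1494/(2π·0.0371) = 0.6409 m·K/W
ΣR = 1.622×10^-4 + 2.945 + 0.6409 = 3.586 m·K/W
Q' = ΔT/ΣR = (5.89 °C − 22.7 °C)/3.586 = -4.69 W/m
(Negative Q' ⇒ heat flows inward; heat gain = 4.69 W/m.)

Q' = 4.69 W/m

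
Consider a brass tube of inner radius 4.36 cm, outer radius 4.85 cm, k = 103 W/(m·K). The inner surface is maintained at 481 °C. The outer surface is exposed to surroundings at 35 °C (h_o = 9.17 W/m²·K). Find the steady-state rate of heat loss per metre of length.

Q' = 1250 W/m

Series thermal resistances, inner to outer:
  R'_brass = ln(0.0485/0.0436)/(2πk) = 0.1065/(2π·103) = 1.646×10^-4 m·K/W
  R'_conv,out = 1/(2πr h) = 1/(2π·0.0485·9.17) = 0.3579 m·K/W
ΣR = 1.646×10^-4 + 0.3579 = 0.3581 m·K/W
Q' = ΔT/ΣR = (481 °C − 35 °C)/0.3581 = 1250 W/m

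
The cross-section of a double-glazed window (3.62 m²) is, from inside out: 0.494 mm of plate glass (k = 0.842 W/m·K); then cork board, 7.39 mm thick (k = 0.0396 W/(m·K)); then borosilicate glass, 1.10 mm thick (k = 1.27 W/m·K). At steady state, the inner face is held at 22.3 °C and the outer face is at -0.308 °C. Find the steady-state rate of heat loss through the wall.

Treat each layer as a resistance in series:
  R_plate glass = L/(kA) = 4.94×10^-4/(0.842·3.62) = 1.621×10^-4 K/W
  R_cork board = L/(kA) = 0.00739/(0.0396·3.62) = 0.05155 K/W
  R_borosilicate glass = L/(kA) = 0.00110/(1.27·3.62) = 2.393×10^-4 K/W
ΣR = 1.621×10^-4 + 0.05155 + 2.393×10^-4 = 0.05195 K/W
Q = ΔT/ΣR = (22.3 °C − -0.308 °C)/0.05195 = 435 W

Q = 435 W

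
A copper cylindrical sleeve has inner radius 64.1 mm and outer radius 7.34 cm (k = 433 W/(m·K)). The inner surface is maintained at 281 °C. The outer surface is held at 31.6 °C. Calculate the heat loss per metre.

Q' = 5.01×10^6 W/m

Q' = 2πk·ΔT/ln(r₂/r₁) = 2π × 433 × 249.4 / ln(0.0734/0.0641) = 5.01×10^6 W/m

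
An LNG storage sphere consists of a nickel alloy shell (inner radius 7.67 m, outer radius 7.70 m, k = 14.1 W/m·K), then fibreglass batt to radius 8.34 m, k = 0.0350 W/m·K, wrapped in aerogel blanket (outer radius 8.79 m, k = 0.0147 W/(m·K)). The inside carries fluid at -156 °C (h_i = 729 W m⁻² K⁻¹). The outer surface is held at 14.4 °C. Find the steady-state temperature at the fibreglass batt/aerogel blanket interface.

T = -86.9 °C

Series thermal resistances, inner to outer:
  R_conv,in = 1/(4πr²h) = 1/(4π·7.67²·729) = 1.856×10^-6 K/W
  R_nickel alloy = (1/7.67 − 1/7.70)/(4πk) = 5.080×10^-4/(4π·14.1) = 2.867×10^-6 K/W
  R_fibreglass batt = (1/7.70 − 1/8.34)/(4πk) = 0.009966/(4π·0.0350) = 0.02266 K/W
  R_aerogel blanket = (1/8.34 − 1/8.79)/(4πk) = 0.006138/(4π·0.0147) = 0.03323 K/W
ΣR = 1.856×10^-6 + 2.867×10^-6 + 0.02266 + 0.03323 = 0.05589 K/W
Q = ΔT/ΣR = (-156 °C − 14.4 °C)/0.05589 = -3049 W
From the inner boundary to the fibreglass batt/aerogel blanket interface, ΣR_partial = 0.02266 K/W.
T_interface = T_in − Q·ΣR_partial = -156 °C − (-3049)(0.02266) = -86.9 °C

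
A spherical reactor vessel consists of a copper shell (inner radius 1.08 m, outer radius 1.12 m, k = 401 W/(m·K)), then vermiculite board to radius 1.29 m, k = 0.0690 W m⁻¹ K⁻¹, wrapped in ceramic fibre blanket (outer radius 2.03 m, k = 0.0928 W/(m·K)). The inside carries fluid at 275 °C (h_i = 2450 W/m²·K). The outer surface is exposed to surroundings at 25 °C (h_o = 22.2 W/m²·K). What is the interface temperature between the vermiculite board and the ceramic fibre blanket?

T = 185 °C

Resistance network (inner→outer):
  R_conv,in = 1/(4πr²h) = 1/(4π·1.08²·2450) = 2.785×10^-5 K/W
  R_copper = (1/1.08 − 1/1.12)/(4πk) = 0.03307/(4π·401) = 6.562×10^-6 K/W
  R_vermiculite board = (1/1.12 − 1/1.29)/(4πk) = 0.1177/(4π·0.0690) = 0.1357 K/W
  R_ceramic fibre blanket = (1/1.29 − 1/2.03)/(4πk) = 0.2826/(4π·0.0928) = 0.2423 K/W
  R_conv,out = 1/(4πr²h) = 1/(4π·2.03²·22.2) = 8.699×10^-4 K/W
ΣR = 2.785×10^-5 + 6.562×10^-6 + 0.1357 + 0.2423 + 8.699×10^-4 = 0.3789 K/W
Q = ΔT/ΣR = (275 °C − 25 °C)/0.3789 = 659.8 W
From the inner boundary to the vermiculite board/ceramic fibre blanket interface, ΣR_partial = 0.1357 K/W.
T_interface = T_in − Q·ΣR_partial = 275 °C − (659.8)(0.1357) = 185 °C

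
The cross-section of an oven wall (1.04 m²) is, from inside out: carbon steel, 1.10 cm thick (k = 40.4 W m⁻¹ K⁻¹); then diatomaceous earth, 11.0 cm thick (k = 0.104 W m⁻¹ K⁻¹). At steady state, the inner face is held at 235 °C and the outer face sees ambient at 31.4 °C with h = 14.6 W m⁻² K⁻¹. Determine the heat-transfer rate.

Q = 188 W

Treat each layer as a resistance in series:
  R_carbon steel = L/(kA) = 0.0110/(40.4·1.04) = 2.618×10^-4 K/W
  R_diatomaceous earth = L/(kA) = 0.110/(0.104·1.04) = 1.017 K/W
  R_conv,out = 1/(hA) = 1/(14.6·1.04) = 0.06586 K/W
ΣR = 2.618×10^-4 + 1.017 + 0.06586 = 1.083 K/W
Q = ΔT/ΣR = (235 °C − 31.4 °C)/1.083 = 188 W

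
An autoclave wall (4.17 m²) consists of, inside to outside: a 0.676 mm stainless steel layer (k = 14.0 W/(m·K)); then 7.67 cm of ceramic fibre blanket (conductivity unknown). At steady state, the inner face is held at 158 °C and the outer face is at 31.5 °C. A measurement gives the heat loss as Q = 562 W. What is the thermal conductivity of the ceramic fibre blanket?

ΣR = ΔT/Q = |158 − 31.5|/562 = 0.2251 K/W
Known resistances:
  R_stainless steel = L/(kA) = 6.76×10^-4/(14.0·4.17) = 1.158×10^-5 K/W
R_ceramic fibre blanket = ΣR − ΣR_known = 0.2251 − 1.158×10^-5 = 0.2251 K/W
L/(kA) = 0.2251 ⇒ k = 0.0767/(0.2251·4.17) = 0.0817 W/m·K

k = 0.0817 W/m·K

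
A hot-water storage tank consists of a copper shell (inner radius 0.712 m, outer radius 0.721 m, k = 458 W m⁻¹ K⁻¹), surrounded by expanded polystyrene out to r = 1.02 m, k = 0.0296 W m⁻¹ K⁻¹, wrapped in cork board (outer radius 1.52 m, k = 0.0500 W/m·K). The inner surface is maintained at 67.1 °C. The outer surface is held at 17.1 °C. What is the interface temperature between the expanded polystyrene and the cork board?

Series thermal resistances, inner to outer:
  R_copper = (1/0.712 − 1/0.721)/(4πk) = 0.01753/(4π·458) = 3.046×10^-6 K/W
  R_expanded polystyrene = (1/0.721 − 1/1.02)/(4πk) = 0.4066/(4π·0.0296) = 1.093 K/W
  R_cork board = (1/1.02 − 1/1.52)/(4πk) = 0.3225/(4π·0.0500) = 0.5133 K/W
ΣR = 3.046×10^-6 + 1.093 + 0.5133 = 1.606 K/W
Q = ΔT/ΣR = (67.1 °C − 17.1 °C)/1.606 = 31.13 W
From the inner boundary to the expanded polystyrene/cork board interface, ΣR_partial = 1.093 K/W.
T_interface = T_in − Q·ΣR_partial = 67.1 °C − (31.13)(1.093) = 33.1 °C

T = 33.1 °C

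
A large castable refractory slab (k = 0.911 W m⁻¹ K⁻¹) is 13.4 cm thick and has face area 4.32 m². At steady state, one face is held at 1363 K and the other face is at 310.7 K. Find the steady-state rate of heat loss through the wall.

Q = 30.9 kW

Q = kA·ΔT/L = 0.911 × 4.32 × |1363 K − 310.7 K| / 0.134 = 30900 W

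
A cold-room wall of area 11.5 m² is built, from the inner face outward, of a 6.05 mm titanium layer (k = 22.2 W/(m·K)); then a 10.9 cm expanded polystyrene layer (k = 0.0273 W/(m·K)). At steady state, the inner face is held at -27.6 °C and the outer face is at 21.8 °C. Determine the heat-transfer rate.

Q = 142 W

Treat each layer as a resistance in series:
  R_titanium = L/(kA) = 0.00605/(22.2·11.5) = 2.370×10^-5 K/W
  R_expanded polystyrene = L/(kA) = 0.109/(0.0273·11.5) = 0.3472 K/W
ΣR = 2.370×10^-5 + 0.3472 = 0.3472 K/W
Q = ΔT/ΣR = (-27.6 °C − 21.8 °C)/0.3472 = -142 W
(Negative Q ⇒ heat flows inward; heat gain = 142 W.)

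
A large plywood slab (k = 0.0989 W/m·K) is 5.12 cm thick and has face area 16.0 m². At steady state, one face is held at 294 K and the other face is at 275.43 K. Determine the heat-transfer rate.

Q = 574 W

Q = kA·ΔT/L = 0.0989 × 16.0 × |294 K − 275.43 K| / 0.0512 = 574 W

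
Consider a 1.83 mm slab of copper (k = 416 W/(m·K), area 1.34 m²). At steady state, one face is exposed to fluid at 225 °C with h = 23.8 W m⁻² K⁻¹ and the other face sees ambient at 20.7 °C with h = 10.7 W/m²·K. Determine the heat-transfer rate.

Q = 2020 W

Treat each layer as a resistance in series:
  R_conv,in = 1/(hA) = 1/(23.8·1.34) = 0.03136 K/W
  R_copper = L/(kA) = 0.00183/(416·1.34) = 3.283×10^-6 K/W
  R_conv,out = 1/(hA) = 1/(10.7·1.34) = 0.06974 K/W
ΣR = 0.03136 + 3.283×10^-6 + 0.06974 = 0.1011 K/W
Q = ΔT/ΣR = (225 °C − 20.7 °C)/0.1011 = 2020 W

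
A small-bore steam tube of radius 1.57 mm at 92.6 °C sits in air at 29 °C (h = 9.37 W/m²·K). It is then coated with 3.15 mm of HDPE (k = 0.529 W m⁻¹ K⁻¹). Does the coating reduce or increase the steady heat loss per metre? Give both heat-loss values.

Critical radius for a cylinder: r_cr = k/h = 0.0565 m = 5.65 cm.
Outer radius after coating: r₂ = 0.00157 + 0.00315 = 0.00472 m.
Since r₁ < r_cr and r₂ ≤ r_cr, the coating moves toward the maximum at r_cr — heat loss rises.
Bare: R = 1/(2πr₁h) = 10.82 m·K/W; Q = 63.6/10.82 = 5.88 W/m.
Coated: R = R_cond + R_conv = 3.930 m·K/W; Q = 63.6/3.930 = 16.2 W/m.

increases: 5.88 → 16.2 W/m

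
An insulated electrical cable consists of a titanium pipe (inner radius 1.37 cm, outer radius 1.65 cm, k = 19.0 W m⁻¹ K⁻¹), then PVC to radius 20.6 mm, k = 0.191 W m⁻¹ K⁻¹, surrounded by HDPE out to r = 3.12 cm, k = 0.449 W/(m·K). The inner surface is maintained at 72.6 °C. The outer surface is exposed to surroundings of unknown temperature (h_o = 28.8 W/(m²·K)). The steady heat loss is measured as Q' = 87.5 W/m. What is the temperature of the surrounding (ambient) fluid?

Series resistances:
  R'_titanium = ln(0.0165/0.0137)/(2πk) = 0.1860/(2π·19.0) = 0.001558 m·K/W
  R'_PVC = ln(0.0206/0.0165)/(2πk) = 0.2219/(2π·0.191) = 0.1849 m·K/W
  R'_HDPE = ln(0.0312/0.0206)/(2πk) = 0.4151/(2π·0.449) = 0.1471 m·K/W
  R'_conv,out = 1/(2πr h) = 1/(2π·0.0312·28.8) = 0.1771 m·K/W
ΣR = 0.5108 m·K/W
ΔT = Q'·ΣR = 87.5 × 0.5108 = 44.70 K
Heat flows outward, so T_out = T_in − ΔT = 72.6 − 44.70 = 27.9 °C

T_out = 27.9 °C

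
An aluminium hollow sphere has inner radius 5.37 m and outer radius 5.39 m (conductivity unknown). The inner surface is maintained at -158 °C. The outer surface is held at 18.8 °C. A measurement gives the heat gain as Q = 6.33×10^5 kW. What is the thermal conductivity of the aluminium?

ΣR = ΔT/Q = |-158 − 18.8|/6.33×10^8 = 2.793×10^-7 K/W
(1/r₁−1/r₂)/(4πk) = 2.793×10^-7 ⇒ k = 6.910×10^-4/(4π·2.793×10^-7) = 197 W/m·K

k = 197 W/m·K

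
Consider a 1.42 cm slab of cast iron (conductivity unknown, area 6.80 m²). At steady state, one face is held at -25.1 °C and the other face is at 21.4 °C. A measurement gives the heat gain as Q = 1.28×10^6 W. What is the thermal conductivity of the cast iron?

k = 57.5 W/m·K

ΣR = ΔT/Q = |-25.1 − 21.4|/1.28×10^6 = 3.633×10^-5 K/W
L/(kA) = 3.633×10^-5 ⇒ k = 0.0142/(3.633×10^-5·6.80) = 57.5 W/m·K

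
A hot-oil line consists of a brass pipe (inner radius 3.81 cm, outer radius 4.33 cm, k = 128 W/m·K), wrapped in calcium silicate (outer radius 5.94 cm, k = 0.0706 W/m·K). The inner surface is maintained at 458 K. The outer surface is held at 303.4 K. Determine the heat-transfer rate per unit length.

Resistance network (inner→outer):
  R'_brass = ln(0.0433/0.0381)/(2πk) = 0.1279/(2π·128) = 1.591×10^-4 m·K/W
  R'_calcium silicate = ln(0.0594/0.0433)/(2πk) = 0.3161/(2π·0.0706) = 0.7127 m·K/W
ΣR = 1.591×10^-4 + 0.7127 = 0.7129 m·K/W
Q' = ΔT/ΣR = (458 K − 303.4 K)/0.7129 = 217 W/m

Q' = 217 W/m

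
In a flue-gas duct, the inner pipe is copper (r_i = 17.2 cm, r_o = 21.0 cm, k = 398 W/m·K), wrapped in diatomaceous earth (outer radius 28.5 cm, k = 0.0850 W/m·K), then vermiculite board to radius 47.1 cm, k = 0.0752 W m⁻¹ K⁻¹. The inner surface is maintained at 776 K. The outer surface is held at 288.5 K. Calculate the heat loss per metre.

Q' = 298 W/m

Resistance network (inner→outer):
  R'_copper = ln(0.210/0.172)/(2πk) = 0.1996/(2π·398) = 7.982×10^-5 m·K/W
  R'_diatomaceous earth = ln(0.285/0.210)/(2πk) = 0.3054/(2π·0.0850) = 0.5718 m·K/W
  R'_vermiculite board = ln(0.471/0.285)/(2πk) = 0.5024/(2π·0.0752) = 1.063 m·K/W
ΣR = 7.982×10^-5 + 0.5718 + 1.063 = 1.635 m·K/W
Q' = ΔT/ΣR = (776 K − 288.5 K)/1.635 = 298 W/m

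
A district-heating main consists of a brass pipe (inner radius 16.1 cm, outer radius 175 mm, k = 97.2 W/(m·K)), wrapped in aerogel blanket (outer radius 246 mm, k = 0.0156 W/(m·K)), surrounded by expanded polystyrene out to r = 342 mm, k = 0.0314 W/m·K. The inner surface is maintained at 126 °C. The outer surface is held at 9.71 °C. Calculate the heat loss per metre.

Treat each layer as a resistance in series:
  R'_brass = ln(0.175/0.161)/(2πk) = 0.08338/(2π·97.2) = 1.365×10^-4 m·K/W
  R'_aerogel blanket = ln(0.246/0.175)/(2πk) = 0.3405/(2π·0.0156) = 3.474 m·K/W
  R'_expanded polystyrene = ln(0.342/0.246)/(2πk) = 0.3295/(2π·0.0314) = 1.670 m·K/W
ΣR = 1.365×10^-4 + 3.474 + 1.670 = 5.144 m·K/W
Q' = ΔT/ΣR = (126 °C − 9.71 °C)/5.144 = 22.6 W/m

Q' = 22.6 W/m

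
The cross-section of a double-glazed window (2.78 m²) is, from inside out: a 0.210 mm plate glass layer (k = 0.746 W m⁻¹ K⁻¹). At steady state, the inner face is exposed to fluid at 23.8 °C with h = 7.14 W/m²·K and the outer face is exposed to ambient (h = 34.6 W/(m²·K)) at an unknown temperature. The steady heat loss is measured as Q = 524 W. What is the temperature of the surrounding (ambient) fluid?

T_out = -8.10 °C

Sum the resistances:
  R_conv,in = 1/(hA) = 1/(7.14·2.78) = 0.05038 K/W
  R_plate glass = L/(kA) = 2.10×10^-4/(0.746·2.78) = 1.013×10^-4 K/W
  R_conv,out = 1/(hA) = 1/(34.6·2.78) = 0.01040 K/W
ΣR = 0.06088 K/W
ΔT = Q·ΣR = 524 × 0.06088 = 31.90 K
Heat flows outward, so T_out = T_in − ΔT = 23.8 − 31.90 = -8.10 °C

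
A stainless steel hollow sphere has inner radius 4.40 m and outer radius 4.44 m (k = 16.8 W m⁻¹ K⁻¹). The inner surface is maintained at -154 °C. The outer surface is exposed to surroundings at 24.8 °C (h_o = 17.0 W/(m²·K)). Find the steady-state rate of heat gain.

Treat each layer as a resistance in series:
  R_stainless steel = (1/4.40 − 1/4.44)/(4πk) = 0.002048/(4π·16.8) = 9.699×10^-6 K/W
  R_conv,out = 1/(4πr²h) = 1/(4π·4.44²·17.0) = 2.375×10^-4 K/W
ΣR = 9.699×10^-6 + 2.375×10^-4 = 2.472×10^-4 K/W
Q = ΔT/ΣR = (-154 °C − 24.8 °C)/2.472×10^-4 = -7.23×10^5 W
(Negative Q ⇒ heat flows inward; heat gain = 7.23×10^5 W.)

Q = 7.23×10^5 W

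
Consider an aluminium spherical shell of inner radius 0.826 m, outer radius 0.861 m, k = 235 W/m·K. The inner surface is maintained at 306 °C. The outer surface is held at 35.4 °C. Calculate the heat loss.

Q = 1.62×10^7 W

Q = 4πk·ΔT/(1/r₁ − 1/r₂) = 4π × 235 × 270.6 / (1/0.826 − 1/0.861) = 1.62×10^7 W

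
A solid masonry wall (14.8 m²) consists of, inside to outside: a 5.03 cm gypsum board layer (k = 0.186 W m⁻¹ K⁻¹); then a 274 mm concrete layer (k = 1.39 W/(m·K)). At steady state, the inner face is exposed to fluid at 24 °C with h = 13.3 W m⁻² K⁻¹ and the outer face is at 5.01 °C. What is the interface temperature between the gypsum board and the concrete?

T = 11.9 °C

Series thermal resistances, inner to outer:
  R_conv,in = 1/(hA) = 1/(13.3·14.8) = 0.005080 K/W
  R_gypsum board = L/(kA) = 0.0503/(0.186·14.8) = 0.01827 K/W
  R_concrete = L/(kA) = 0.274/(1.39·14.8) = 0.01332 K/W
ΣR = 0.005080 + 0.01827 + 0.01332 = 0.03667 K/W
Q = ΔT/ΣR = (24 °C − 5.01 °C)/0.03667 = 517.9 W
From the inner boundary to the gypsum board/concrete interface, ΣR_partial = 0.02335 K/W.
T_interface = T_in − Q·ΣR_partial = 24 °C − (517.9)(0.02335) = 11.9 °C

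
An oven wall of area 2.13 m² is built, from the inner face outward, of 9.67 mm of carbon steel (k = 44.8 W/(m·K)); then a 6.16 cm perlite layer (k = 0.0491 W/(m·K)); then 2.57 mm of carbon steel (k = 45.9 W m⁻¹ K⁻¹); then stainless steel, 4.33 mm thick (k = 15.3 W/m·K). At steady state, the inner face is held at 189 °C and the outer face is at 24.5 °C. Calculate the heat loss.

Q = 279 W

Resistance network (inner→outer):
  R_carbon steel = L/(kA) = 0.00967/(44.8·2.13) = 1.013×10^-4 K/W
  R_perlite = L/(kA) = 0.0616/(0.0491·2.13) = 0.5890 K/W
  R_carbon steel = L/(kA) = 0.00257/(45.9·2.13) = 2.629×10^-5 K/W
  R_stainless steel = L/(kA) = 0.00433/(15.3·2.13) = 1.329×10^-4 K/W
ΣR = 1.013×10^-4 + 0.5890 + 2.629×10^-5 + 1.329×10^-4 = 0.5893 K/W
Q = ΔT/ΣR = (189 °C − 24.5 °C)/0.5893 = 279 W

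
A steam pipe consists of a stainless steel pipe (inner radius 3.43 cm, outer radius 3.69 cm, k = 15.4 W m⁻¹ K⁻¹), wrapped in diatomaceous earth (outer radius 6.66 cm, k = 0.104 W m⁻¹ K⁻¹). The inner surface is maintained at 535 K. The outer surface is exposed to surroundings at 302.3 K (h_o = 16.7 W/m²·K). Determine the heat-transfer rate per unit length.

Q' = 222 W/m

Resistance network (inner→outer):
  R'_stainless steel = ln(0.0369/0.0343)/(2πk) = 0.07307/(2π·15.4) = 7.551×10^-4 m·K/W
  R'_diatomaceous earth = ln(0.0666/0.0369)/(2πk) = 0.5905/(2π·0.104) = 0.9037 m·K/W
  R'_conv,out = 1/(2πr h) = 1/(2π·0.0666·16.7) = 0.1431 m·K/W
ΣR = 7.551×10^-4 + 0.9037 + 0.1431 = 1.048 m·K/W
Q' = ΔT/ΣR = (535 K − 302.3 K)/1.048 = 222 W/m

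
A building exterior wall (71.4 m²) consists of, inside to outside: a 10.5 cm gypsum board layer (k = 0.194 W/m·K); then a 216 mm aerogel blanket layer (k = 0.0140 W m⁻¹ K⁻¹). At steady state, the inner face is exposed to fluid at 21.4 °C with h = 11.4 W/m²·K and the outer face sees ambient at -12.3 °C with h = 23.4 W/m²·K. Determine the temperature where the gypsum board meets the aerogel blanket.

T = 20.1 °C

Series thermal resistances, inner to outer:
  R_conv,in = 1/(hA) = 1/(11.4·71.4) = 0.001229 K/W
  R_gypsum board = L/(kA) = 0.105/(0.194·71.4) = 0.007580 K/W
  R_aerogel blanket = L/(kA) = 0.216/(0.0140·71.4) = 0.2161 K/W
  R_conv,out = 1/(hA) = 1/(23.4·71.4) = 5.985×10^-4 K/W
ΣR = 0.001229 + 0.007580 + 0.2161 + 5.985×10^-4 = 0.2255 K/W
Q = ΔT/ΣR = (21.4 °C − -12.3 °C)/0.2255 = 149.4 W
From the inner boundary to the gypsum board/aerogel blanket interface, ΣR_partial = 0.008809 K/W.
T_interface = T_in − Q·ΣR_partial = 21.4 °C − (149.4)(0.008809) = 20.1 °C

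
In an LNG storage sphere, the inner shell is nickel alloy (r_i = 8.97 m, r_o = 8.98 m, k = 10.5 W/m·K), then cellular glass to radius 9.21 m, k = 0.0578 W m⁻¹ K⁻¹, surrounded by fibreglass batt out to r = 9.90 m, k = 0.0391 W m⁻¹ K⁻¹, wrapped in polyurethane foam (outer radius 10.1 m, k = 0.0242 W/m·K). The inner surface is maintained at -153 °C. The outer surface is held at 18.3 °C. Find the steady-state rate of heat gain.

Q = 6640 W

Treat each layer as a resistance in series:
  R_nickel alloy = (1/8.97 − 1/8.98)/(4πk) = 1.241×10^-4/(4π·10.5) = 9.409×10^-7 K/W
  R_cellular glass = (1/8.98 − 1/9.21)/(4πk) = 0.002781/(4π·0.0578) = 0.003829 K/W
  R_fibreglass batt = (1/9.21 − 1/9.90)/(4πk) = 0.007568/(4π·0.0391) = 0.01540 K/W
  R_polyurethane foam = (1/9.90 − 1/10.1)/(4πk) = 0.002000/(4π·0.0242) = 0.006577 K/W
ΣR = 9.409×10^-7 + 0.003829 + 0.01540 + 0.006577 = 0.02581 K/W
Q = ΔT/ΣR = (-153 °C − 18.3 °C)/0.02581 = -6640 W
(Negative Q ⇒ heat flows inward; heat gain = 6640 W.)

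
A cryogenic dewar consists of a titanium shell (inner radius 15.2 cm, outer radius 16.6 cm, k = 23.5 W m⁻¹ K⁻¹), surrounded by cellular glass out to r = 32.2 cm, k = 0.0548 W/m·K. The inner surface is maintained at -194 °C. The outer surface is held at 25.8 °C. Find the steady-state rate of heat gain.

Resistance network (inner→outer):
  R_titanium = (1/0.152 − 1/0.166)/(4πk) = 0.5549/(4π·23.5) = 0.001879 K/W
  R_cellular glass = (1/0.166 − 1/0.322)/(4πk) = 2.919/(4π·0.0548) = 4.238 K/W
ΣR = 0.001879 + 4.238 = 4.240 K/W
Q = ΔT/ΣR = (-194 °C − 25.8 °C)/4.240 = -51.8 W
(Negative Q ⇒ heat flows inward; heat gain = 51.8 W.)

Q = 51.8 W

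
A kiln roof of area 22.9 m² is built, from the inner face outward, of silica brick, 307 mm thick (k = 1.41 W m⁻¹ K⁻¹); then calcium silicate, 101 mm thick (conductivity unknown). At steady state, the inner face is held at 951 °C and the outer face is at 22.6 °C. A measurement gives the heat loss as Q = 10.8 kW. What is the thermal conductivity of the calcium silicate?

k = 0.0577 W/m·K

ΣR = ΔT/Q = |951 − 22.6|/10800 = 0.08596 K/W
Known resistances:
  R_silica brick = L/(kA) = 0.307/(1.41·22.9) = 0.009508 K/W
R_calcium silicate = ΣR − ΣR_known = 0.08596 − 0.009508 = 0.07645 K/W
L/(kA) = 0.07645 ⇒ k = 0.101/(0.07645·22.9) = 0.0577 W/m·K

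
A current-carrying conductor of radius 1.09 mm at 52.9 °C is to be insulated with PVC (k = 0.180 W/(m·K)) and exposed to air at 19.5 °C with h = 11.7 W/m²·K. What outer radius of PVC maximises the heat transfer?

For a cylinder, r_cr = k_ins/h = 0.180/11.7 = 0.0154 m = 1.54 cm

r_cr = 1.54 cm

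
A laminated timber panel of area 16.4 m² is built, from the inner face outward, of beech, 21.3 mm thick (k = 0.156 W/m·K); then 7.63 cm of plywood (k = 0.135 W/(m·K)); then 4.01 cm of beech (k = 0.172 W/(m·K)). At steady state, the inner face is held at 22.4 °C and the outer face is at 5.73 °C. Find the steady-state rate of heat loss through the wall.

Treat each layer as a resistance in series:
  R_beech = L/(kA) = 0.0213/(0.156·16.4) = 0.008326 K/W
  R_plywood = L/(kA) = 0.0763/(0.135·16.4) = 0.03446 K/W
  R_beech = L/(kA) = 0.0401/(0.172·16.4) = 0.01422 K/W
ΣR = 0.008326 + 0.03446 + 0.01422 = 0.05701 K/W
Q = ΔT/ΣR = (22.4 °C − 5.73 °C)/0.05701 = 292 W

Q = 292 W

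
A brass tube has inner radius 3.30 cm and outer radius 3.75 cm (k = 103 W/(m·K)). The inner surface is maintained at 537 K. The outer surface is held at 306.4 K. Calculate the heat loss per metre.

Q' = 2πk·ΔT/ln(r₂/r₁) = 2π × 103 × 230.6 / ln(0.0375/0.0330) = 1.17×10^6 W/m

Q' = 1170 kW/m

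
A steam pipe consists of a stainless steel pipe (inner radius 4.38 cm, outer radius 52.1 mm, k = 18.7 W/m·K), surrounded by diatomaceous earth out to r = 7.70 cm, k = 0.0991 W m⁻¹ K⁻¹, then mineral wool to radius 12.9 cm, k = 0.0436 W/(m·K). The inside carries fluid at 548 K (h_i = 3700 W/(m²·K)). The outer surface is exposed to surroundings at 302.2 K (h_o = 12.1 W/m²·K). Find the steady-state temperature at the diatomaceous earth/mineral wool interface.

Resistance network (inner→outer):
  R'_conv,in = 1/(2πr h) = 1/(2π·0.0438·3700) = 9.821×10^-4 m·K/W
  R'_stainless steel = ln(0.0521/0.0438)/(2πk) = 0.1735/(2π·18.7) = 0.001477 m·K/W
  R'_diatomaceous earth = ln(0.0770/0.0521)/(2πk) = 0.3906/(2π·0.0991) = 0.6274 m·K/W
  R'_mineral wool = ln(0.129/0.0770)/(2πk) = 0.5160/(2π·0.0436) = 1.884 m·K/W
  R'_conv,out = 1/(2πr h) = 1/(2π·0.129·12.1) = 0.1020 m·K/W
ΣR = 9.821×10^-4 + 0.001477 + 0.6274 + 1.884 + 0.1020 = 2.616 m·K/W
Q' = ΔT/ΣR = (548 K − 302.2 K)/2.616 = 93.96 W/m
From the inner boundary to the diatomaceous earth/mineral wool interface, ΣR_partial = 0.6299 m·K/W.
T_interface = T_in − Q'·ΣR_partial = 548 K − (93.96)(0.6299) = 489 K

T = 489 K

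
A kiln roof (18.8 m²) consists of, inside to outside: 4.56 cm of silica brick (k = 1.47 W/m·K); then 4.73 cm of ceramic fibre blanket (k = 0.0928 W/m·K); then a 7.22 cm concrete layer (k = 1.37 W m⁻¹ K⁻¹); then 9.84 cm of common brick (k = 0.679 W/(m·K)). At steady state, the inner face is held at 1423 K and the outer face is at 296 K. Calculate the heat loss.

Resistance network (inner→outer):
  R_silica brick = L/(kA) = 0.0456/(1.47·18.8) = 0.001650 K/W
  R_ceramic fibre blanket = L/(kA) = 0.0473/(0.0928·18.8) = 0.02711 K/W
  R_concrete = L/(kA) = 0.0722/(1.37·18.8) = 0.002803 K/W
  R_common brick = L/(kA) = 0.0984/(0.679·18.8) = 0.007708 K/W
ΣR = 0.001650 + 0.02711 + 0.002803 + 0.007708 = 0.03927 K/W
Q = ΔT/ΣR = (1423 K − 296 K)/0.03927 = 28700 W

Q = 28.7 kW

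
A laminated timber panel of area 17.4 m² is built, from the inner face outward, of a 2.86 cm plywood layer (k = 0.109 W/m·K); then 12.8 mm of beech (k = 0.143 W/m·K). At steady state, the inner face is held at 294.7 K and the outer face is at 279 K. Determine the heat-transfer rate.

Resistance network (inner→outer):
  R_plywood = L/(kA) = 0.0286/(0.109·17.4) = 0.01508 K/W
  R_beech = L/(kA) = 0.0128/(0.143·17.4) = 0.005144 K/W
ΣR = 0.01508 + 0.005144 = 0.02022 K/W
Q = ΔT/ΣR = (294.7 K − 279 K)/0.02022 = 776 W

Q = 776 W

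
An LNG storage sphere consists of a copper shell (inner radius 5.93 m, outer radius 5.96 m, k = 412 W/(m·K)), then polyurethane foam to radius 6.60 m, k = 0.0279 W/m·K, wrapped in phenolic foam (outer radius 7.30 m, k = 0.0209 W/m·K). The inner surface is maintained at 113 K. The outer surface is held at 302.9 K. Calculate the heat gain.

Series thermal resistances, inner to outer:
  R_copper = (1/5.93 − 1/5.96)/(4πk) = 8.488×10^-4/(4π·412) = 1.640×10^-7 K/W
  R_polyurethane foam = (1/5.96 − 1/6.60)/(4πk) = 0.01627/(4π·0.0279) = 0.04641 K/W
  R_phenolic foam = (1/6.60 − 1/7.30)/(4πk) = 0.01453/(4π·0.0209) = 0.05532 K/W
ΣR = 1.640×10^-7 + 0.04641 + 0.05532 = 0.1017 K/W
Q = ΔT/ΣR = (113 K − 302.9 K)/0.1017 = -1870 W
(Negative Q ⇒ heat flows inward; heat gain = 1870 W.)

Q = 1870 W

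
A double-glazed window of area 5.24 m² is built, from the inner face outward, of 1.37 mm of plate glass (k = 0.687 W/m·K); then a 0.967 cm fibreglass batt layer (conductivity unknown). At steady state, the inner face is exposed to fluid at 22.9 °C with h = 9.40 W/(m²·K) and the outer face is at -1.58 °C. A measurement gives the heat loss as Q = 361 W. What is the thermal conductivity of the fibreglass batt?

ΣR = ΔT/Q = |22.9 − -1.58|/361 = 0.06781 K/W
Known resistances:
  R_conv,in = 1/(hA) = 1/(9.40·5.24) = 0.02030 K/W
  R_plate glass = L/(kA) = 0.00137/(0.687·5.24) = 3.806×10^-4 K/W
R_fibreglass batt = ΣR − ΣR_known = 0.06781 − 0.02068 = 0.04713 K/W
L/(kA) = 0.04713 ⇒ k = 0.00967/(0.04713·5.24) = 0.0392 W/m·K

k = 0.0392 W/m·K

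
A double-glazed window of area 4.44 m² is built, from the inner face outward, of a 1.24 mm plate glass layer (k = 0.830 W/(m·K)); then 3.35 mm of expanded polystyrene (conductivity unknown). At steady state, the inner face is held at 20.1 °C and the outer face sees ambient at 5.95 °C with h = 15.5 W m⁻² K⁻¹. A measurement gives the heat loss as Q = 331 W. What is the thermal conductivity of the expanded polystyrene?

k = 0.0271 W/m·K

ΣR = ΔT/Q = |20.1 − 5.95|/331 = 0.04275 K/W
Known resistances:
  R_plate glass = L/(kA) = 0.00124/(0.830·4.44) = 3.365×10^-4 K/W
  R_conv,out = 1/(hA) = 1/(15.5·4.44) = 0.01453 K/W
R_expanded polystyrene = ΣR − ΣR_known = 0.04275 − 0.01487 = 0.02788 K/W
L/(kA) = 0.02788 ⇒ k = 0.00335/(0.02788·4.44) = 0.0271 W/m·K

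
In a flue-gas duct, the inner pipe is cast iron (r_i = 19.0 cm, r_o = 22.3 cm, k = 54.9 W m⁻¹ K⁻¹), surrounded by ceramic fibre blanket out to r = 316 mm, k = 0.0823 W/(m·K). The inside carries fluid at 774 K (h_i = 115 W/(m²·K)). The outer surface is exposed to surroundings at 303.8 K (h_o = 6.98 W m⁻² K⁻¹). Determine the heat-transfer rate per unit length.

Series thermal resistances, inner to outer:
  R'_conv,in = 1/(2πr h) = 1/(2π·0.190·115) = 0.007284 m·K/W
  R'_cast iron = ln(0.223/0.190)/(2πk) = 0.1601/(2π·54.9) = 4.643×10^-4 m·K/W
  R'_ceramic fibre blanket = ln(0.316/0.223)/(2πk) = 0.3486/(2π·0.0823) = 0.6741 m·K/W
  R'_conv,out = 1/(2πr h) = 1/(2π·0.316·6.98) = 0.07216 m·K/W
ΣR = 0.007284 + 4.643×10^-4 + 0.6741 + 0.07216 = 0.7540 m·K/W
Q' = ΔT/ΣR = (774 K − 303.8 K)/0.7540 = 624 W/m

Q' = 624 W/m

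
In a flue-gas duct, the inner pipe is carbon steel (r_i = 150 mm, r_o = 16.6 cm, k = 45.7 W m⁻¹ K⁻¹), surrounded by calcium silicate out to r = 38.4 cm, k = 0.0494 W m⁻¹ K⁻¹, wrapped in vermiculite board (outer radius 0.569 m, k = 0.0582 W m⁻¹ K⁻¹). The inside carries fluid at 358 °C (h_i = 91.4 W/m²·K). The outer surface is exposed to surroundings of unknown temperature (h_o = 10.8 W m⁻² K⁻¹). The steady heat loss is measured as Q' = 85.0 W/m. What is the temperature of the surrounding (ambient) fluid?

T_out = 33.7 °C

Sum the resistances:
  R'_conv,in = 1/(2πr h) = 1/(2π·0.150·91.4) = 0.01161 m·K/W
  R'_carbon steel = ln(0.166/0.150)/(2πk) = 0.1014/(2π·45.7) = 3.530×10^-4 m·K/W
  R'_calcium silicate = ln(0.384/0.166)/(2πk) = 0.8387/(2π·0.0494) = 2.702 m·K/W
  R'_vermiculite board = ln(0.569/0.384)/(2πk) = 0.3932/(2π·0.0582) = 1.075 m·K/W
  R'_conv,out = 1/(2πr h) = 1/(2π·0.569·10.8) = 0.02590 m·K/W
ΣR = 3.815 m·K/W
ΔT = Q'·ΣR = 85.0 × 3.815 = 324.3 K
Heat flows outward, so T_out = T_in − ΔT = 358 − 324.3 = 33.7 °C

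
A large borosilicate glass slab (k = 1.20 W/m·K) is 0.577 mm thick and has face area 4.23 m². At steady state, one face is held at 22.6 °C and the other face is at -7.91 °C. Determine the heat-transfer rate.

Q = 268 kW

Q = kA·ΔT/L = 1.20 × 4.23 × |22.6 °C − -7.91 °C| / 5.77×10^-4 = 2.68×10^5 W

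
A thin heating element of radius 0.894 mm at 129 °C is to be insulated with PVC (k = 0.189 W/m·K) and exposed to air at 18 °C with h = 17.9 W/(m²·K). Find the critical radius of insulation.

r_cr = 1.06 cm

For a cylinder, r_cr = k_ins/h = 0.189/17.9 = 0.0106 m = 1.06 cm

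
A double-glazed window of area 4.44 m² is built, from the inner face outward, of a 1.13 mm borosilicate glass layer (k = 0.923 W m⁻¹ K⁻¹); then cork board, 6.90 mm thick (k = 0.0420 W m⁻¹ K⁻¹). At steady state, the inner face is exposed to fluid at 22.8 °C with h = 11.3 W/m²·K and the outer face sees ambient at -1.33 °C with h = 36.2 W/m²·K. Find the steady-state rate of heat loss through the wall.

Q = 380 W

Resistance network (inner→outer):
  R_conv,in = 1/(hA) = 1/(11.3·4.44) = 0.01993 K/W
  R_borosilicate glass = L/(kA) = 0.00113/(0.923·4.44) = 2.757×10^-4 K/W
  R_cork board = L/(kA) = 0.00690/(0.0420·4.44) = 0.03700 K/W
  R_conv,out = 1/(hA) = 1/(36.2·4.44) = 0.006222 K/W
ΣR = 0.01993 + 2.757×10^-4 + 0.03700 + 0.006222 = 0.06343 K/W
Q = ΔT/ΣR = (22.8 °C − -1.33 °C)/0.06343 = 380 W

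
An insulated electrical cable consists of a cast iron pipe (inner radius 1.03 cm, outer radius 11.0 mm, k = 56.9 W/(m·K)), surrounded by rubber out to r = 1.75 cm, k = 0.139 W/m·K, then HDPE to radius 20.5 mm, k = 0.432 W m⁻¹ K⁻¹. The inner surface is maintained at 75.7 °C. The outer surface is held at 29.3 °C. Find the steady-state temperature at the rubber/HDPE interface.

T = 33.9 °C

Resistance network (inner→outer):
  R'_cast iron = ln(0.0110/0.0103)/(2πk) = 0.06575/(2π·56.9) = 1.839×10^-4 m·K/W
  R'_rubber = ln(0.0175/0.0110)/(2πk) = 0.4643/(2π·0.139) = 0.5316 m·K/W
  R'_HDPE = ln(0.0205/0.0175)/(2πk) = 0.1582/(2π·0.432) = 0.05829 m·K/W
ΣR = 1.839×10^-4 + 0.5316 + 0.05829 = 0.5901 m·K/W
Q' = ΔT/ΣR = (75.7 °C − 29.3 °C)/0.5901 = 78.63 W/m
From the inner boundary to the rubber/HDPE interface, ΣR_partial = 0.5318 m·K/W.
T_interface = T_in − Q'·ΣR_partial = 75.7 °C − (78.63)(0.5318) = 33.9 °C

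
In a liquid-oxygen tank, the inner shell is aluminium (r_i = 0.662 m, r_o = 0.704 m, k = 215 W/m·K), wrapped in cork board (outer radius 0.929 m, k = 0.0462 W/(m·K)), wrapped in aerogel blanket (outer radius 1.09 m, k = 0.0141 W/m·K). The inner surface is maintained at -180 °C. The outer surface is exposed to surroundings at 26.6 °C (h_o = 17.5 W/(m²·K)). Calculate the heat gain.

Q = 138 W

Treat each layer as a resistance in series:
  R_aluminium = (1/0.662 − 1/0.704)/(4πk) = 0.09012/(4π·215) = 3.336×10^-5 K/W
  R_cork board = (1/0.704 − 1/0.929)/(4πk) = 0.3440/(4π·0.0462) = 0.5926 K/W
  R_aerogel blanket = (1/0.929 − 1/1.09)/(4πk) = 0.1590/(4π·0.0141) = 0.8973 K/W
  R_conv,out = 1/(4πr²h) = 1/(4π·1.09²·17.5) = 0.003827 K/W
ΣR = 3.336×10^-5 + 0.5926 + 0.8973 + 0.003827 = 1.494 K/W
Q = ΔT/ΣR = (-180 °C − 26.6 °C)/1.494 = -138 W
(Negative Q ⇒ heat flows inward; heat gain = 138 W.)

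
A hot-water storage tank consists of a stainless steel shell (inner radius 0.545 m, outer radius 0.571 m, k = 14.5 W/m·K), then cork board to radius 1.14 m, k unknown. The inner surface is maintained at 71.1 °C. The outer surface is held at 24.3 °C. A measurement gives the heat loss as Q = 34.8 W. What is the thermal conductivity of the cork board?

ΣR = ΔT/Q = |71.1 − 24.3|/34.8 = 1.345 K/W
Known resistances:
  R_stainless steel = (1/0.545 − 1/0.571)/(4πk) = 0.08355/(4π·14.5) = 4.585×10^-4 K/W
R_cork board = ΣR − ΣR_known = 1.345 − 4.585×10^-4 = 1.345 K/W
(1/r₁−1/r₂)/(4πk) = 1.345 ⇒ k = 0.8741/(4π·1.345) = 0.0517 W/m·K

k = 0.0517 W/m·K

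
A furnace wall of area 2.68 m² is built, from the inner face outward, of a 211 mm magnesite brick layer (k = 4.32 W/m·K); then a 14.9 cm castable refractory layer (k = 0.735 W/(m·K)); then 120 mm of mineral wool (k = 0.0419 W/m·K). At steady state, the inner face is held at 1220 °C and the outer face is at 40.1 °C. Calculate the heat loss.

Treat each layer as a resistance in series:
  R_magnesite brick = L/(kA) = 0.211/(4.32·2.68) = 0.01822 K/W
  R_castable refractory = L/(kA) = 0.149/(0.735·2.68) = 0.07564 K/W
  R_mineral wool = L/(kA) = 0.120/(0.0419·2.68) = 1.069 K/W
ΣR = 0.01822 + 0.07564 + 1.069 = 1.163 K/W
Q = ΔT/ΣR = (1220 °C − 40.1 °C)/1.163 = 1010 W

Q = 1010 W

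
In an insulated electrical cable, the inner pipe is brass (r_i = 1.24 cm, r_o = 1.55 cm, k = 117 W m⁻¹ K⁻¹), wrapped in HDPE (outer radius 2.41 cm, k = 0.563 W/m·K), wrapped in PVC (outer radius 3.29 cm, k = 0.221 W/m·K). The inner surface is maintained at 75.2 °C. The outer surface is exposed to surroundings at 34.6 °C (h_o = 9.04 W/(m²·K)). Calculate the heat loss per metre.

Treat each layer as a resistance in series:
  R'_brass = ln(0.0155/0.0124)/(2πk) = 0.2231/(2π·117) = 3.035×10^-4 m·K/W
  R'_HDPE = ln(0.0241/0.0155)/(2πk) = 0.4414/(2π·0.563) = 0.1248 m·K/W
  R'_PVC = ln(0.0329/0.0241)/(2πk) = 0.3113/(2π·0.221) = 0.2242 m·K/W
  R'_conv,out = 1/(2πr h) = 1/(2π·0.0329·9.04) = 0.5351 m·K/W
ΣR = 3.035×10^-4 + 0.1248 + 0.2242 + 0.5351 = 0.8844 m·K/W
Q' = ΔT/ΣR = (75.2 °C − 34.6 °C)/0.8844 = 45.9 W/m

Q' = 45.9 W/m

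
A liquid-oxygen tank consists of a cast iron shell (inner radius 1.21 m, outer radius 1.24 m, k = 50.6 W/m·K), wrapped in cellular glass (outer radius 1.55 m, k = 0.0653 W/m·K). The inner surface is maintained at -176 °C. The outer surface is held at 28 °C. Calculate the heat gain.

Treat each layer as a resistance in series:
  R_cast iron = (1/1.21 − 1/1.24)/(4πk) = 0.01999/(4π·50.6) = 3.145×10^-5 K/W
  R_cellular glass = (1/1.24 − 1/1.55)/(4πk) = 0.1613/(4π·0.0653) = 0.1966 K/W
ΣR = 3.145×10^-5 + 0.1966 = 0.1966 K/W
Q = ΔT/ΣR = (-176 °C − 28 °C)/0.1966 = -1040 W
(Negative Q ⇒ heat flows inward; heat gain = 1040 W.)

Q = 1040 W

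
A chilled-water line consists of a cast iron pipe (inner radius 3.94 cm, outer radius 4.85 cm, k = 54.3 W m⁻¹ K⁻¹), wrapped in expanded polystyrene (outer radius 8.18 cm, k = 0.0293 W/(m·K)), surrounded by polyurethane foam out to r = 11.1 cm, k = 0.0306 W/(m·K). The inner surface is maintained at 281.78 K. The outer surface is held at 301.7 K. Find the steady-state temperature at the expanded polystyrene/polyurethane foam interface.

T = 294.6 K

Series thermal resistances, inner to outer:
  R'_cast iron = ln(0.0485/0.0394)/(2πk) = 0.2078/(2π·54.3) = 6.091×10^-4 m·K/W
  R'_expanded polystyrene = ln(0.0818/0.0485)/(2πk) = 0.5227/(2π·0.0293) = 2.839 m·K/W
  R'_polyurethane foam = ln(0.111/0.0818)/(2πk) = 0.3053/(2π·0.0306) = 1.588 m·K/W
ΣR = 6.091×10^-4 + 2.839 + 1.588 = 4.428 m·K/W
Q' = ΔT/ΣR = (281.78 K − 301.7 K)/4.428 = -4.499 W/m
From the inner boundary to the expanded polystyrene/polyurethane foam interface, ΣR_partial = 2.840 m·K/W.
T_interface = T_in − Q'·ΣR_partial = 281.78 K − (-4.499)(2.840) = 294.6 K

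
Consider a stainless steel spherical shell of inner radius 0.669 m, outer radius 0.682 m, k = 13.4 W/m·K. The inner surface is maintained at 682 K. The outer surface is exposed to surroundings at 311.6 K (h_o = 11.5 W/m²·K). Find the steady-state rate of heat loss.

Q = 24.6 kW

Treat each layer as a resistance in series:
  R_stainless steel = (1/0.669 − 1/0.682)/(4πk) = 0.02849/(4π·13.4) = 1.692×10^-4 K/W
  R_conv,out = 1/(4πr²h) = 1/(4π·0.682²·11.5) = 0.01488 K/W
ΣR = 1.692×10^-4 + 0.01488 = 0.01505 K/W
Q = ΔT/ΣR = (682 K − 311.6 K)/0.01505 = 24600 W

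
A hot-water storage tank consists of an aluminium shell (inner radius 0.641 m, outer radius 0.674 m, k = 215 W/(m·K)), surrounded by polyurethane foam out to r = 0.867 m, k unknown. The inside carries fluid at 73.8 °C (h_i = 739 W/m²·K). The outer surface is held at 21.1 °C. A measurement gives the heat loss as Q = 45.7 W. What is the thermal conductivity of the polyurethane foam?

ΣR = ΔT/Q = |73.8 − 21.1|/45.7 = 1.153 K/W
Known resistances:
  R_conv,in = 1/(4πr²h) = 1/(4π·0.641²·739) = 2.621×10^-4 K/W
  R_aluminium = (1/0.641 − 1/0.674)/(4πk) = 0.07638/(4π·215) = 2.827×10^-5 K/W
R_polyurethane foam = ΣR − ΣR_known = 1.153 − 2.904×10^-4 = 1.153 K/W
(1/r₁−1/r₂)/(4πk) = 1.153 ⇒ k = 0.3303/(4π·1.153) = 0.0228 W/m·K

k = 0.0228 W/m·K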